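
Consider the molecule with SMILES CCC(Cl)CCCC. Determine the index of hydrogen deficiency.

Atom tally by fragment:
  CH3 → C:1 H:3
  CH2 → C:1 H:2
  CH(Cl) → C:1 H:1 Cl:1
  CH2 → C:1 H:2
  CH2 → C:1 H:2
  CH2 → C:1 H:2
  CH3 → C:1 H:3
Element totals:
  C: 7
  H: 15
  Cl: 1
Molecular formula: C7H15Cl.
DoU = (2C + 2 + N − H − X) / 2 = (2·7 + 2 + 0 − 15 − 1) / 2 = 0.

0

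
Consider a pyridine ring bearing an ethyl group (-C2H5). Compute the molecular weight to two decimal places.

107.16 g/mol

Atom tally by fragment:
  pyridine ring core → C:5 H:5 N:1
  (− 1 ring H displaced by substituents)
  + C2H5 → C:2 H:5
Element totals:
  C: 7
  H: 9
  N: 1
Molecular formula: C7H9N.
  M = 7(12.011) + 9(1.008) + 14.007
    = 84.077 + 9.072 + 14.007 = 107.156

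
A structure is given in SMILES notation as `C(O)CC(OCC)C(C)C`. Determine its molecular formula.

Atom tally by fragment:
  HOCH2 → C:1 H:3 O:1
  CH2 → C:1 H:2
  CH(OC2H5) → C:3 H:6 O:1
  CH(CH3) → C:2 H:4
  CH3 → C:1 H:3
Element totals:
  C: 8
  H: 18
  O: 2

C8H18O2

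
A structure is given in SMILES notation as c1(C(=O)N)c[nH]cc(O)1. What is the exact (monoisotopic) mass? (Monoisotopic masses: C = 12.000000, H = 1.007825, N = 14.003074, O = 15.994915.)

Atom tally by fragment:
  pyrrole ring core → C:4 H:5 N:1
  (− 2 ring H displaced by substituents)
  + CONH2 → C:1 H:2 O:1 N:1
  + OH → O:1 H:1
Element totals:
  C: 5
  H: 6
  N: 2
  O: 2
Molecular formula: C5H6N2O2.
  M = 5(12.0) + 6(1.007825) + 2(14.003074) + 2(15.994915)
    = 60.000000 + 6.046950 + 28.006148 + 31.989830 = 126.042928

126.0429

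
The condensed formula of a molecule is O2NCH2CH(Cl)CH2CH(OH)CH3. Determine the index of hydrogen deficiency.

Element totals:
  C: 5
  H: 10
  Cl: 1
  N: 1
  O: 3
Molecular formula: C5H10ClNO3.
DoU = (2C + 2 + N − H − X) / 2 = (2·5 + 2 + 1 − 10 − 1) / 2 = 1.

1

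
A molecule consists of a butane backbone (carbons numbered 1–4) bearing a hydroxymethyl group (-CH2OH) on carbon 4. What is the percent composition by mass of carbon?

68.13%

Atom tally by fragment:
  CH3 → C:1 H:3
  CH2 → C:1 H:2
  CH2 → C:1 H:2
  CH2CH2OH → C:2 H:5 O:1
Element totals:
  C: 5
  H: 12
  O: 1
Molecular formula: C5H12O.
Molar mass = 88.150 g/mol.
Mass from C: 5 × 12.011 = 60.055 g/mol.
%C = 60.055 / 88.150 × 100 = 68.13%.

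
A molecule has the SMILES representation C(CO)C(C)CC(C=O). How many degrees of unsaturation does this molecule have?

Atom tally by fragment:
  HOCH2CH2 → C:2 H:5 O:1
  CH(CH3) → C:2 H:4
  CH2 → C:1 H:2
  CH2CHO → C:2 H:3 O:1
Element totals:
  C: 7
  H: 14
  O: 2
Molecular formula: C7H14O2.
DoU = (2C + 2 + N − H − X) / 2 = (2·7 + 2 + 0 − 14 − 0) / 2 = 1.

1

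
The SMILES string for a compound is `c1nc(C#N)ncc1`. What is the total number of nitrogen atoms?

Atom tally by fragment:
  pyrimidine ring core → C:4 H:4 N:2
  (− 1 ring H displaced by substituents)
  + CN → C:1 N:1
Element totals:
  C: 5
  H: 3
  N: 3

3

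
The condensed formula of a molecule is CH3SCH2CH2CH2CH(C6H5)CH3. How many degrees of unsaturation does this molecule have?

4

Atom tally by fragment:
  CH3SCH2 → C:2 H:5 S:1
  CH2 → C:1 H:2
  CH2 → C:1 H:2
  CH(C6H5) → C:7 H:6
  CH3 → C:1 H:3
Element totals:
  C: 12
  H: 18
  S: 1
Molecular formula: C12H18S.
DoU = (2C + 2 + N − H − X) / 2 = (2·12 + 2 + 0 − 18 − 0) / 2 = 4.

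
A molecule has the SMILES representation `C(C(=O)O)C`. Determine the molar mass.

74.08 g/mol

Atom tally by fragment:
  HOOCCH2 → C:2 H:3 O:2
  CH3 → C:1 H:3
Element totals:
  C: 3
  H: 6
  O: 2
Molecular formula: C3H6O2.
  M = 3(12.011) + 6(1.008) + 2(15.999)
    = 36.033 + 6.048 + 31.998 = 74.079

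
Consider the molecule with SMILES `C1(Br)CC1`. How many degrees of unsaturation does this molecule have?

Atom tally by fragment:
  cyclopropane ring core → C:3 H:6
  (− 1 ring H displaced by substituents)
  + Br → Br:1
Element totals:
  C: 3
  H: 5
  Br: 1
Molecular formula: C3H5Br.
DoU = (2C + 2 + N − H − X) / 2 = (2·3 + 2 + 0 − 5 − 1) / 2 = 1.

1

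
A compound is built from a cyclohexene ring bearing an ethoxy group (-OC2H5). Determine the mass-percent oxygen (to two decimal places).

12.68%

Atom tally by fragment:
  cyclohexene ring core → C:6 H:10
  (− 1 ring H displaced by substituents)
  + OC2H5 → C:2 H:5 O:1
Element totals:
  C: 8
  H: 14
  O: 1
Molecular formula: C8H14O.
Molar mass = 126.199 g/mol.
Mass from O: 1 × 15.999 = 15.999 g/mol.
%O = 15.999 / 126.199 × 100 = 12.68%.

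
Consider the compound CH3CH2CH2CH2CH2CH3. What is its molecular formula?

Element totals:
  C: 6
  H: 14

C6H14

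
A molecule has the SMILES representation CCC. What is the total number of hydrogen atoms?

Atom tally by fragment:
  CH3 → C:1 H:3
  CH2 → C:1 H:2
  CH3 → C:1 H:3
Element totals:
  C: 3
  H: 8

8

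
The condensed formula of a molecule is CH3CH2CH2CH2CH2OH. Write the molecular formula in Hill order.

Element totals:
  C: 5
  H: 12
  O: 1

C5H12O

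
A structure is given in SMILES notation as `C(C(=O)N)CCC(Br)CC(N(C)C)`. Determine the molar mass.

251.17 g/mol

Atom tally by fragment:
  H2NOCCH2 → C:2 H:4 O:1 N:1
  CH2 → C:1 H:2
  CH2 → C:1 H:2
  CH(Br) → C:1 H:1 Br:1
  CH2 → C:1 H:2
  CH2N(CH3)2 → C:3 H:8 N:1
Element totals:
  C: 9
  H: 19
  Br: 1
  N: 2
  O: 1
Molecular formula: C9H19BrN2O.
  M = 9(12.011) + 19(1.008) + 79.904 + 2(14.007) + 15.999
    = 108.099 + 19.152 + 79.904 + 28.014 + 15.999 = 251.168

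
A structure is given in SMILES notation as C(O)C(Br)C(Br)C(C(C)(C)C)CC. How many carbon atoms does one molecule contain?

10

Atom tally by fragment:
  HOCH2 → C:1 H:3 O:1
  CH(Br) → C:1 H:1 Br:1
  CH(Br) → C:1 H:1 Br:1
  CH(C(CH3)3) → C:5 H:10
  CH2 → C:1 H:2
  CH3 → C:1 H:3
Element totals:
  C: 10
  H: 20
  Br: 2
  O: 1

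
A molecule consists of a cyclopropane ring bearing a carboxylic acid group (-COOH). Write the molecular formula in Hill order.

Atom tally by fragment:
  cyclopropane ring core → C:3 H:6
  (− 1 ring H displaced by substituents)
  + COOH → C:1 H:1 O:2
Element totals:
  C: 4
  H: 6
  O: 2

C4H6O2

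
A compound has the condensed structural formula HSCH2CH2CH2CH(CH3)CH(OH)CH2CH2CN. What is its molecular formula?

C9H17NOS

Atom tally by fragment:
  HSCH2 → C:1 H:3 S:1
  CH2 → C:1 H:2
  CH2 → C:1 H:2
  CH(CH3) → C:2 H:4
  CH(OH) → C:1 H:2 O:1
  CH2 → C:1 H:2
  CH2CN → C:2 H:2 N:1
Element totals:
  C: 9
  H: 17
  N: 1
  O: 1
  S: 1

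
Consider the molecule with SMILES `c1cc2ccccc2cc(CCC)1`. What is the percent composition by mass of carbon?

Atom tally by fragment:
  naphthalene ring system core → C:10 H:8
  (− 1 ring H displaced by substituents)
  + CH2CH2CH3 → C:3 H:7
Element totals:
  C: 13
  H: 14
Molecular formula: C13H14.
Molar mass = 170.255 g/mol.
Mass from C: 13 × 12.011 = 156.143 g/mol.
%C = 156.143 / 170.255 × 100 = 91.71%.

91.71%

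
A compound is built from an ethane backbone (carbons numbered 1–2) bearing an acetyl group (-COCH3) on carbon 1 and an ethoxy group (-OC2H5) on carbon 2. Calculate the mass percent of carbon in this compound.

Atom tally by fragment:
  CH3COCH2 → C:3 H:5 O:1
  CH2OC2H5 → C:3 H:7 O:1
Element totals:
  C: 6
  H: 12
  O: 2
Molecular formula: C6H12O2.
Molar mass = 116.160 g/mol.
Mass from C: 6 × 12.011 = 72.066 g/mol.
%C = 72.066 / 116.160 × 100 = 62.04%.

62.04%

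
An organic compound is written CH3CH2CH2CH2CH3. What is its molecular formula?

C5H12

Atom tally by fragment:
  CH3 → C:1 H:3
  CH2 → C:1 H:2
  CH2 → C:1 H:2
  CH2 → C:1 H:2
  CH3 → C:1 H:3
Element totals:
  C: 5
  H: 12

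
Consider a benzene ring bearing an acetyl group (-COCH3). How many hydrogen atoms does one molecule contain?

Atom tally by fragment:
  benzene ring core → C:6 H:6
  (− 1 ring H displaced by substituents)
  + COCH3 → C:2 H:3 O:1
Element totals:
  C: 8
  H: 8
  O: 1

8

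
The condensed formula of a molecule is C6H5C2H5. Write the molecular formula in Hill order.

C8H10

Atom tally by fragment:
  benzene ring core → C:6 H:6
  (− 1 ring H displaced by substituents)
  + C2H5 → C:2 H:5
Element totals:
  C: 8
  H: 10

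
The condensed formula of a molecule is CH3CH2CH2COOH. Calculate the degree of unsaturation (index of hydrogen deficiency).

1

Atom tally by fragment:
  CH3 → C:1 H:3
  CH2 → C:1 H:2
  CH2COOH → C:2 H:3 O:2
Element totals:
  C: 4
  H: 8
  O: 2
Molecular formula: C4H8O2.
DoU = (2C + 2 + N − H − X) / 2 = (2·4 + 2 + 0 − 8 − 0) / 2 = 1.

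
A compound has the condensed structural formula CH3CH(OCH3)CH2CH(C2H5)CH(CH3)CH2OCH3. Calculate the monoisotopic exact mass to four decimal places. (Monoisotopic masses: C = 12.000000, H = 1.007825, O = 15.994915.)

Element totals:
  C: 11
  H: 24
  O: 2
Molecular formula: C11H24O2.
  M = 11(12.0) + 24(1.007825) + 2(15.994915)
    = 132.000000 + 24.187800 + 31.989830 = 188.177630

188.1776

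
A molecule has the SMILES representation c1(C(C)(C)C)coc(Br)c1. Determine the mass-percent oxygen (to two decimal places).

Atom tally by fragment:
  furan ring core → C:4 H:4 O:1
  (− 2 ring H displaced by substituents)
  + C(CH3)3 → C:4 H:9
  + Br → Br:1
Element totals:
  C: 8
  H: 11
  Br: 1
  O: 1
Molecular formula: C8H11BrO.
Molar mass = 203.079 g/mol.
Mass from O: 1 × 15.999 = 15.999 g/mol.
%O = 15.999 / 203.079 × 100 = 7.88%.

7.88%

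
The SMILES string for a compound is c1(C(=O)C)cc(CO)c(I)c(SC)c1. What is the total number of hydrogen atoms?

Atom tally by fragment:
  benzene ring core → C:6 H:6
  (− 4 ring H displaced by substituents)
  + COCH3 → C:2 H:3 O:1
  + CH2OH → C:1 H:3 O:1
  + I → I:1
  + SCH3 → C:1 H:3 S:1
Element totals:
  C: 10
  H: 11
  I: 1
  O: 2
  S: 1

11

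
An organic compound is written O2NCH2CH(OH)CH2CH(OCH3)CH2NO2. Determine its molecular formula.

Atom tally by fragment:
  O2NCH2 → C:1 H:2 N:1 O:2
  CH(OH) → C:1 H:2 O:1
  CH2 → C:1 H:2
  CH(OCH3) → C:2 H:4 O:1
  CH2NO2 → C:1 H:2 N:1 O:2
Element totals:
  C: 6
  H: 12
  N: 2
  O: 6

C6H12N2O6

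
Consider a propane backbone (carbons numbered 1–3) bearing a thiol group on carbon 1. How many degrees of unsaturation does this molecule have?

Atom tally by fragment:
  HSCH2 → C:1 H:3 S:1
  CH2 → C:1 H:2
  CH3 → C:1 H:3
Element totals:
  C: 3
  H: 8
  S: 1
Molecular formula: C3H8S.
DoU = (2C + 2 + N − H − X) / 2 = (2·3 + 2 + 0 − 8 − 0) / 2 = 0.

0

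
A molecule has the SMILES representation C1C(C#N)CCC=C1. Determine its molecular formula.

C7H9N

Atom tally by fragment:
  cyclohexene ring core → C:6 H:10
  (− 1 ring H displaced by substituents)
  + CN → C:1 N:1
Element totals:
  C: 7
  H: 9
  N: 1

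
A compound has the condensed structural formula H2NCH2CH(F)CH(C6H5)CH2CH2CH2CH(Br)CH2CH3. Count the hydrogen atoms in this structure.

23

Atom tally by fragment:
  H2NCH2 → C:1 H:4 N:1
  CH(F) → C:1 H:1 F:1
  CH(C6H5) → C:7 H:6
  CH2 → C:1 H:2
  CH2 → C:1 H:2
  CH2 → C:1 H:2
  CH(Br) → C:1 H:1 Br:1
  CH2 → C:1 H:2
  CH3 → C:1 H:3
Element totals:
  C: 15
  H: 23
  Br: 1
  F: 1
  N: 1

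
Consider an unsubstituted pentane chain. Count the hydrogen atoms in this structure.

12

Atom tally by fragment:
  CH3 → C:1 H:3
  CH2 → C:1 H:2
  CH2 → C:1 H:2
  CH2 → C:1 H:2
  CH3 → C:1 H:3
Element totals:
  C: 5
  H: 12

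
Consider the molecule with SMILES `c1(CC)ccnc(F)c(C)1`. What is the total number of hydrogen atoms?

Atom tally by fragment:
  pyridine ring core → C:5 H:5 N:1
  (− 3 ring H displaced by substituents)
  + C2H5 → C:2 H:5
  + F → F:1
  + CH3 → C:1 H:3
Element totals:
  C: 8
  H: 10
  F: 1
  N: 1

10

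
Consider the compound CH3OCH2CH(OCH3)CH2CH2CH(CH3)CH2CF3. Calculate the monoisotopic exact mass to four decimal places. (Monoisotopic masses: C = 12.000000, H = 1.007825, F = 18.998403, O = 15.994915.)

228.1337

Element totals:
  C: 10
  H: 19
  F: 3
  O: 2
Molecular formula: C10H19F3O2.
  M = 10(12.0) + 19(1.007825) + 3(18.998403) + 2(15.994915)
    = 120.000000 + 19.148675 + 56.995209 + 31.989830 = 228.133714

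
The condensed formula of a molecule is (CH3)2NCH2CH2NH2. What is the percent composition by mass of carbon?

Atom tally by fragment:
  (CH3)2NCH2 → C:3 H:8 N:1
  CH2NH2 → C:1 H:4 N:1
Element totals:
  C: 4
  H: 12
  N: 2
Molecular formula: C4H12N2.
Molar mass = 88.154 g/mol.
Mass from C: 4 × 12.011 = 48.044 g/mol.
%C = 48.044 / 88.154 × 100 = 54.50%.

54.50%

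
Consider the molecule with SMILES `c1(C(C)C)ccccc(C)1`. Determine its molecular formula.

C10H14

Atom tally by fragment:
  benzene ring core → C:6 H:6
  (− 2 ring H displaced by substituents)
  + CH(CH3)2 → C:3 H:7
  + CH3 → C:1 H:3
Element totals:
  C: 10
  H: 14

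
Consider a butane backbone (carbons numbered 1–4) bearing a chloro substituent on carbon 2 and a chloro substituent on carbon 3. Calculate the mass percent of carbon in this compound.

Atom tally by fragment:
  CH3 → C:1 H:3
  CH(Cl) → C:1 H:1 Cl:1
  CH(Cl) → C:1 H:1 Cl:1
  CH3 → C:1 H:3
Element totals:
  C: 4
  H: 8
  Cl: 2
Molecular formula: C4H8Cl2.
Molar mass = 127.008 g/mol.
Mass from C: 4 × 12.011 = 48.044 g/mol.
%C = 48.044 / 127.008 × 100 = 37.83%.

37.83%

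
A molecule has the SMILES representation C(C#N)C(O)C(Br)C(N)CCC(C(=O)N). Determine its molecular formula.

C9H16BrN3O2

Atom tally by fragment:
  NCCH2 → C:2 H:2 N:1
  CH(OH) → C:1 H:2 O:1
  CH(Br) → C:1 H:1 Br:1
  CH(NH2) → C:1 H:3 N:1
  CH2 → C:1 H:2
  CH2 → C:1 H:2
  CH2CONH2 → C:2 H:4 O:1 N:1
Element totals:
  C: 9
  H: 16
  Br: 1
  N: 3
  O: 2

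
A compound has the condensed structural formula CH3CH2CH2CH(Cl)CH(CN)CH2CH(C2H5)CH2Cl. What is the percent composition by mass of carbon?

55.94%

Atom tally by fragment:
  CH3 → C:1 H:3
  CH2 → C:1 H:2
  CH2 → C:1 H:2
  CH(Cl) → C:1 H:1 Cl:1
  CH(CN) → C:2 H:1 N:1
  CH2 → C:1 H:2
  CH(C2H5) → C:3 H:6
  CH2Cl → C:1 H:2 Cl:1
Element totals:
  C: 11
  H: 19
  Cl: 2
  N: 1
Molecular formula: C11H19Cl2N.
Molar mass = 236.180 g/mol.
Mass from C: 11 × 12.011 = 132.121 g/mol.
%C = 132.121 / 236.180 × 100 = 55.94%.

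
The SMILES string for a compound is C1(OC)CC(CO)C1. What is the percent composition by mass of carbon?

Atom tally by fragment:
  cyclobutane ring core → C:4 H:8
  (− 2 ring H displaced by substituents)
  + OCH3 → C:1 H:3 O:1
  + CH2OH → C:1 H:3 O:1
Element totals:
  C: 6
  H: 12
  O: 2
Molecular formula: C6H12O2.
Molar mass = 116.160 g/mol.
Mass from C: 6 × 12.011 = 72.066 g/mol.
%C = 72.066 / 116.160 × 100 = 62.04%.

62.04%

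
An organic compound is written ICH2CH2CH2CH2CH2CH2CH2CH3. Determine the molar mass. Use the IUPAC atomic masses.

Element totals:
  C: 8
  H: 17
  I: 1
Molecular formula: C8H17I.
  M = 8(12.011) + 17(1.008) + 126.904
    = 96.088 + 17.136 + 126.904 = 240.128

240.13 g/mol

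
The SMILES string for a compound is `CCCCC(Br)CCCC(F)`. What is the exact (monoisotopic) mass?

Atom tally by fragment:
  CH3 → C:1 H:3
  CH2 → C:1 H:2
  CH2 → C:1 H:2
  CH2 → C:1 H:2
  CH(Br) → C:1 H:1 Br:1
  CH2 → C:1 H:2
  CH2 → C:1 H:2
  CH2 → C:1 H:2
  CH2F → C:1 H:2 F:1
Element totals:
  C: 9
  H: 18
  Br: 1
  F: 1
Molecular formula: C9H18BrF.
  M = 9(12.0) + 18(1.007825) + 78.918338 + 18.998403
    = 108.000000 + 18.140850 + 78.918338 + 18.998403 = 224.057591

224.0576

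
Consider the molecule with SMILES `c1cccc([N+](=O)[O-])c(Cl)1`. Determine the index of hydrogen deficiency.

Atom tally by fragment:
  benzene ring core → C:6 H:6
  (− 2 ring H displaced by substituents)
  + NO2 → N:1 O:2
  + Cl → Cl:1
Element totals:
  C: 6
  H: 4
  Cl: 1
  N: 1
  O: 2
Molecular formula: C6H4ClNO2.
DoU = (2C + 2 + N − H − X) / 2 = (2·6 + 2 + 1 − 4 − 1) / 2 = 5.

5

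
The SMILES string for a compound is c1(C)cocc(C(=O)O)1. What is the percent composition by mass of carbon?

Atom tally by fragment:
  furan ring core → C:4 H:4 O:1
  (− 2 ring H displaced by substituents)
  + CH3 → C:1 H:3
  + COOH → C:1 H:1 O:2
Element totals:
  C: 6
  H: 6
  O: 3
Molecular formula: C6H6O3.
Molar mass = 126.111 g/mol.
Mass from C: 6 × 12.011 = 72.066 g/mol.
%C = 72.066 / 126.111 × 100 = 57.14%.

57.14%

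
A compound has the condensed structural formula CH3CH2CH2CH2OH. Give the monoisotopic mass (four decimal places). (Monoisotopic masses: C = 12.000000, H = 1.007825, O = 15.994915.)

74.0732

Element totals:
  C: 4
  H: 10
  O: 1
Molecular formula: C4H10O.
  M = 4(12.0) + 10(1.007825) + 15.994915
    = 48.000000 + 10.078250 + 15.994915 = 74.073165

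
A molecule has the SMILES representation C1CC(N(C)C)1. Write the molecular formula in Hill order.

C5H11N

Atom tally by fragment:
  cyclopropane ring core → C:3 H:6
  (− 1 ring H displaced by substituents)
  + N(CH3)2 → N:1 C:2 H:6
Element totals:
  C: 5
  H: 11
  N: 1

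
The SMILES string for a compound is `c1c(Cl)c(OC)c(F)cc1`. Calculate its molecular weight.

Atom tally by fragment:
  benzene ring core → C:6 H:6
  (− 3 ring H displaced by substituents)
  + Cl → Cl:1
  + OCH3 → C:1 H:3 O:1
  + F → F:1
Element totals:
  C: 7
  H: 6
  Cl: 1
  F: 1
  O: 1
Molecular formula: C7H6ClFO.
  M = 7(12.011) + 6(1.008) + 35.45 + 18.998 + 15.999
    = 84.077 + 6.048 + 35.450 + 18.998 + 15.999 = 160.572

160.57 g/mol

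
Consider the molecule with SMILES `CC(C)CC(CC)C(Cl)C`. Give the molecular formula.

Atom tally by fragment:
  CH3 → C:1 H:3
  CH(CH3) → C:2 H:4
  CH2 → C:1 H:2
  CH(C2H5) → C:3 H:6
  CH(Cl) → C:1 H:1 Cl:1
  CH3 → C:1 H:3
Element totals:
  C: 9
  H: 19
  Cl: 1

C9H19Cl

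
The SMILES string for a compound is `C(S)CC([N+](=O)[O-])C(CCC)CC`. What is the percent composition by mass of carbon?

52.65%

Atom tally by fragment:
  HSCH2 → C:1 H:3 S:1
  CH2 → C:1 H:2
  CH(NO2) → C:1 H:1 N:1 O:2
  CH(CH2CH2CH3) → C:4 H:8
  CH2 → C:1 H:2
  CH3 → C:1 H:3
Element totals:
  C: 9
  H: 19
  N: 1
  O: 2
  S: 1
Molecular formula: C9H19NO2S.
Molar mass = 205.316 g/mol.
Mass from C: 9 × 12.011 = 108.099 g/mol.
%C = 108.099 / 205.316 × 100 = 52.65%.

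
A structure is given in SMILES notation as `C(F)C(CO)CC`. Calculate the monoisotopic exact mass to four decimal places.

106.0794

Atom tally by fragment:
  FCH2 → C:1 H:2 F:1
  CH(CH2OH) → C:2 H:4 O:1
  CH2 → C:1 H:2
  CH3 → C:1 H:3
Element totals:
  C: 5
  H: 11
  F: 1
  O: 1
Molecular formula: C5H11FO.
  M = 5(12.0) + 11(1.007825) + 18.998403 + 15.994915
    = 60.000000 + 11.086075 + 18.998403 + 15.994915 = 106.079393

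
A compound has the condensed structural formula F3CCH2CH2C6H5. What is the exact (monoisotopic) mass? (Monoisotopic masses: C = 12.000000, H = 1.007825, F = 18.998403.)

Atom tally by fragment:
  F3CCH2 → C:2 H:2 F:3
  CH2C6H5 → C:7 H:7
Element totals:
  C: 9
  H: 9
  F: 3
Molecular formula: C9H9F3.
  M = 9(12.0) + 9(1.007825) + 3(18.998403)
    = 108.000000 + 9.070425 + 56.995209 = 174.065634

174.0656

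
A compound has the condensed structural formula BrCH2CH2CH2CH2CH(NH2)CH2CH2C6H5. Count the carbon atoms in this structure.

13

Element totals:
  C: 13
  H: 20
  Br: 1
  N: 1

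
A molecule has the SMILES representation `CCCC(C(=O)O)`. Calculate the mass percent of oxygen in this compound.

31.33%

Atom tally by fragment:
  CH3 → C:1 H:3
  CH2 → C:1 H:2
  CH2 → C:1 H:2
  CH2COOH → C:2 H:3 O:2
Element totals:
  C: 5
  H: 10
  O: 2
Molecular formula: C5H10O2.
Molar mass = 102.133 g/mol.
Mass from O: 2 × 15.999 = 31.998 g/mol.
%O = 31.998 / 102.133 × 100 = 31.33%.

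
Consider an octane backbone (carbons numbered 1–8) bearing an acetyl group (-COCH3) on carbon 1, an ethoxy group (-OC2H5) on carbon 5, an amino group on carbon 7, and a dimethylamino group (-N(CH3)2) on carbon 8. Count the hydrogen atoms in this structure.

Atom tally by fragment:
  CH3COCH2 → C:3 H:5 O:1
  CH2 → C:1 H:2
  CH2 → C:1 H:2
  CH2 → C:1 H:2
  CH(OC2H5) → C:3 H:6 O:1
  CH2 → C:1 H:2
  CH(NH2) → C:1 H:3 N:1
  CH2N(CH3)2 → C:3 H:8 N:1
Element totals:
  C: 14
  H: 30
  N: 2
  O: 2

30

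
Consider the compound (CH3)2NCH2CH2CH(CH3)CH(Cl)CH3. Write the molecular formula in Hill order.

Element totals:
  C: 8
  H: 18
  Cl: 1
  N: 1

C8H18ClN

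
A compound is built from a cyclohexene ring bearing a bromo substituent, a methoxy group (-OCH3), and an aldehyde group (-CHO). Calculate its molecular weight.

219.08 g/mol

Atom tally by fragment:
  cyclohexene ring core → C:6 H:10
  (− 3 ring H displaced by substituents)
  + Br → Br:1
  + OCH3 → C:1 H:3 O:1
  + CHO → C:1 H:1 O:1
Element totals:
  C: 8
  H: 11
  Br: 1
  O: 2
Molecular formula: C8H11BrO2.
  M = 8(12.011) + 11(1.008) + 79.904 + 2(15.999)
    = 96.088 + 11.088 + 79.904 + 31.998 = 219.078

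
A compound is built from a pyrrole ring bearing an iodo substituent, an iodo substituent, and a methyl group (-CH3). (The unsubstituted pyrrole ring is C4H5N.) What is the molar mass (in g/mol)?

332.91 g/mol

Atom tally by fragment:
  pyrrole ring core → C:4 H:5 N:1
  (− 3 ring H displaced by substituents)
  + I → I:1
  + I → I:1
  + CH3 → C:1 H:3
Element totals:
  C: 5
  H: 5
  I: 2
  N: 1
Molecular formula: C5H5I2N.
  M = 5(12.011) + 5(1.008) + 2(126.904) + 14.007
    = 60.055 + 5.040 + 253.808 + 14.007 = 332.910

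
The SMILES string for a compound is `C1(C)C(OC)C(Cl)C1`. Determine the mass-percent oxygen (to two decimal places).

11.89%

Atom tally by fragment:
  cyclobutane ring core → C:4 H:8
  (− 3 ring H displaced by substituents)
  + CH3 → C:1 H:3
  + OCH3 → C:1 H:3 O:1
  + Cl → Cl:1
Element totals:
  C: 6
  H: 11
  Cl: 1
  O: 1
Molecular formula: C6H11ClO.
Molar mass = 134.603 g/mol.
Mass from O: 1 × 15.999 = 15.999 g/mol.
%O = 15.999 / 134.603 × 100 = 11.89%.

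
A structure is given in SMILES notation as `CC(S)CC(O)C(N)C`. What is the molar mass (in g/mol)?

Atom tally by fragment:
  CH3 → C:1 H:3
  CH(SH) → C:1 H:2 S:1
  CH2 → C:1 H:2
  CH(OH) → C:1 H:2 O:1
  CH(NH2) → C:1 H:3 N:1
  CH3 → C:1 H:3
Element totals:
  C: 6
  H: 15
  N: 1
  O: 1
  S: 1
Molecular formula: C6H15NOS.
  M = 6(12.011) + 15(1.008) + 14.007 + 15.999 + 32.06
    = 72.066 + 15.120 + 14.007 + 15.999 + 32.060 = 149.252

149.25 g/mol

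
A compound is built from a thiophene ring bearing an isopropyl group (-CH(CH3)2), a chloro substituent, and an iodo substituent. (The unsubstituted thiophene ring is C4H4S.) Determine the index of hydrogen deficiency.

3

Atom tally by fragment:
  thiophene ring core → C:4 H:4 S:1
  (− 3 ring H displaced by substituents)
  + CH(CH3)2 → C:3 H:7
  + Cl → Cl:1
  + I → I:1
Element totals:
  C: 7
  H: 8
  Cl: 1
  I: 1
  S: 1
Molecular formula: C7H8ClIS.
DoU = (2C + 2 + N − H − X) / 2 = (2·7 + 2 + 0 − 8 − 2) / 2 = 3.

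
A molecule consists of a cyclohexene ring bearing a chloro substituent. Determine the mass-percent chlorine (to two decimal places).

30.41%

Atom tally by fragment:
  cyclohexene ring core → C:6 H:10
  (− 1 ring H displaced by substituents)
  + Cl → Cl:1
Element totals:
  C: 6
  H: 9
  Cl: 1
Molecular formula: C6H9Cl.
Molar mass = 116.588 g/mol.
Mass from Cl: 1 × 35.45 = 35.450 g/mol.
%Cl = 35.450 / 116.588 × 100 = 30.41%.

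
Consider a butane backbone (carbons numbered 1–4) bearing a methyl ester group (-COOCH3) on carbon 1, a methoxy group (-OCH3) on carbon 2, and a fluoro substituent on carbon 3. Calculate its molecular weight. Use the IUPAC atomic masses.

Atom tally by fragment:
  CH3OOCCH2 → C:3 H:5 O:2
  CH(OCH3) → C:2 H:4 O:1
  CH(F) → C:1 H:1 F:1
  CH3 → C:1 H:3
Element totals:
  C: 7
  H: 13
  F: 1
  O: 3
Molecular formula: C7H13FO3.
  M = 7(12.011) + 13(1.008) + 18.998 + 3(15.999)
    = 84.077 + 13.104 + 18.998 + 47.997 = 164.176

164.18 g/mol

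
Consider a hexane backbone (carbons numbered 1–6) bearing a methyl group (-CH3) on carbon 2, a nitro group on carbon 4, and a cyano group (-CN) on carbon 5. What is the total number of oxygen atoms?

Atom tally by fragment:
  CH3 → C:1 H:3
  CH(CH3) → C:2 H:4
  CH2 → C:1 H:2
  CH(NO2) → C:1 H:1 N:1 O:2
  CH(CN) → C:2 H:1 N:1
  CH3 → C:1 H:3
Element totals:
  C: 8
  H: 14
  N: 2
  O: 2

2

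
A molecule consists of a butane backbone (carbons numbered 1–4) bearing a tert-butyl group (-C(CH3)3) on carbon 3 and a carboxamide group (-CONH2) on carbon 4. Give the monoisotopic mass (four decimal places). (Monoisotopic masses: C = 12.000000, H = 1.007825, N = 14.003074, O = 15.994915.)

Atom tally by fragment:
  CH3 → C:1 H:3
  CH2 → C:1 H:2
  CH(C(CH3)3) → C:5 H:10
  CH2CONH2 → C:2 H:4 O:1 N:1
Element totals:
  C: 9
  H: 19
  N: 1
  O: 1
Molecular formula: C9H19NO.
  M = 9(12.0) + 19(1.007825) + 14.003074 + 15.994915
    = 108.000000 + 19.148675 + 14.003074 + 15.994915 = 157.146664

157.1467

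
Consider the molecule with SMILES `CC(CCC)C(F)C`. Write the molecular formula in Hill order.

Atom tally by fragment:
  CH3 → C:1 H:3
  CH(CH2CH2CH3) → C:4 H:8
  CH(F) → C:1 H:1 F:1
  CH3 → C:1 H:3
Element totals:
  C: 7
  H: 15
  F: 1

C7H15F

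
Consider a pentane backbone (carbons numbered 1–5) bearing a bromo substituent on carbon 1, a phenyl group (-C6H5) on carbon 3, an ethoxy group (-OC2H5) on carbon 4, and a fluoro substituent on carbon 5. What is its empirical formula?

Atom tally by fragment:
  BrCH2 → C:1 H:2 Br:1
  CH2 → C:1 H:2
  CH(C6H5) → C:7 H:6
  CH(OC2H5) → C:3 H:6 O:1
  CH2F → C:1 H:2 F:1
Element totals:
  C: 13
  H: 18
  Br: 1
  F: 1
  O: 1
Molecular formula: C13H18BrFO.
gcd of subscripts (1, 13, 1, 18, 1) = 1, so the empirical formula equals the molecular formula.

C13H18BrFO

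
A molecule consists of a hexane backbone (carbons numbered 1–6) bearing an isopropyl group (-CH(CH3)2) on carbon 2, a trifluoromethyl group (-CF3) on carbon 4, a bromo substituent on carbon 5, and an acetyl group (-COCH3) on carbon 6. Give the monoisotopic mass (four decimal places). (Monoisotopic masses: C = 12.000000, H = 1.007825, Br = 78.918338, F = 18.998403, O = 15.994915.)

Atom tally by fragment:
  CH3 → C:1 H:3
  CH(CH(CH3)2) → C:4 H:8
  CH2 → C:1 H:2
  CH(CF3) → C:2 H:1 F:3
  CH(Br) → C:1 H:1 Br:1
  CH2COCH3 → C:3 H:5 O:1
Element totals:
  C: 12
  H: 20
  Br: 1
  F: 3
  O: 1
Molecular formula: C12H20BrF3O.
  M = 12(12.0) + 20(1.007825) + 78.918338 + 3(18.998403) + 15.994915
    = 144.000000 + 20.156500 + 78.918338 + 56.995209 + 15.994915 = 316.064962

316.0650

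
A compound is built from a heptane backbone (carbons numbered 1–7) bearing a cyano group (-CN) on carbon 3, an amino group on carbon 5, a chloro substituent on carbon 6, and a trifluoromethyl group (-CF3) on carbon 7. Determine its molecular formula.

C9H14ClF3N2

Atom tally by fragment:
  CH3 → C:1 H:3
  CH2 → C:1 H:2
  CH(CN) → C:2 H:1 N:1
  CH2 → C:1 H:2
  CH(NH2) → C:1 H:3 N:1
  CH(Cl) → C:1 H:1 Cl:1
  CH2CF3 → C:2 H:2 F:3
Element totals:
  C: 9
  H: 14
  Cl: 1
  F: 3
  N: 2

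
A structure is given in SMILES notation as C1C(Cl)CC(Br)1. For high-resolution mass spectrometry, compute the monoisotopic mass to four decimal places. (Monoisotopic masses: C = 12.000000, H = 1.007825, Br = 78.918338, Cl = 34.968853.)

Atom tally by fragment:
  cyclobutane ring core → C:4 H:8
  (− 2 ring H displaced by substituents)
  + Cl → Cl:1
  + Br → Br:1
Element totals:
  C: 4
  H: 6
  Br: 1
  Cl: 1
Molecular formula: C4H6BrCl.
  M = 4(12.0) + 6(1.007825) + 78.918338 + 34.968853
    = 48.000000 + 6.046950 + 78.918338 + 34.968853 = 167.934141

167.9341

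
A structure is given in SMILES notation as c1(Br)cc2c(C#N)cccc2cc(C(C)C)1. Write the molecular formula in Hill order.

Atom tally by fragment:
  naphthalene ring system core → C:10 H:8
  (− 3 ring H displaced by substituents)
  + Br → Br:1
  + CN → C:1 N:1
  + CH(CH3)2 → C:3 H:7
Element totals:
  C: 14
  H: 12
  Br: 1
  N: 1

C14H12BrN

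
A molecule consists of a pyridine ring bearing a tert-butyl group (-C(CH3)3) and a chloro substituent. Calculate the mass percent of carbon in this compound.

63.72%

Atom tally by fragment:
  pyridine ring core → C:5 H:5 N:1
  (− 2 ring H displaced by substituents)
  + C(CH3)3 → C:4 H:9
  + Cl → Cl:1
Element totals:
  C: 9
  H: 12
  Cl: 1
  N: 1
Molecular formula: C9H12ClN.
Molar mass = 169.652 g/mol.
Mass from C: 9 × 12.011 = 108.099 g/mol.
%C = 108.099 / 169.652 × 100 = 63.72%.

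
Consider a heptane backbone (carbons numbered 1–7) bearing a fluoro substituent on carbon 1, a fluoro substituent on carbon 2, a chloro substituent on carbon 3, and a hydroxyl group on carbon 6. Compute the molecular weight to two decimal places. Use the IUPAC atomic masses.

186.63 g/mol

Atom tally by fragment:
  FCH2 → C:1 H:2 F:1
  CH(F) → C:1 H:1 F:1
  CH(Cl) → C:1 H:1 Cl:1
  CH2 → C:1 H:2
  CH2 → C:1 H:2
  CH(OH) → C:1 H:2 O:1
  CH3 → C:1 H:3
Element totals:
  C: 7
  H: 13
  Cl: 1
  F: 2
  O: 1
Molecular formula: C7H13ClF2O.
  M = 7(12.011) + 13(1.008) + 35.45 + 2(18.998) + 15.999
    = 84.077 + 13.104 + 35.450 + 37.996 + 15.999 = 186.626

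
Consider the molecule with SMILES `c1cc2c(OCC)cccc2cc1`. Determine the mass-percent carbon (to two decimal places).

Atom tally by fragment:
  naphthalene ring system core → C:10 H:8
  (− 1 ring H displaced by substituents)
  + OC2H5 → C:2 H:5 O:1
Element totals:
  C: 12
  H: 12
  O: 1
Molecular formula: C12H12O.
Molar mass = 172.227 g/mol.
Mass from C: 12 × 12.011 = 144.132 g/mol.
%C = 144.132 / 172.227 × 100 = 83.69%.

83.69%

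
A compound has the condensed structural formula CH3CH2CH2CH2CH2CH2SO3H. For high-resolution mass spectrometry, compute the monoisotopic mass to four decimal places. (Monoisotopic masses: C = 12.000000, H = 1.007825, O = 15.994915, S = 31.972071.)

Atom tally by fragment:
  CH3 → C:1 H:3
  CH2 → C:1 H:2
  CH2 → C:1 H:2
  CH2 → C:1 H:2
  CH2 → C:1 H:2
  CH2SO3H → C:1 H:3 S:1 O:3
Element totals:
  C: 6
  H: 14
  O: 3
  S: 1
Molecular formula: C6H14O3S.
  M = 6(12.0) + 14(1.007825) + 3(15.994915) + 31.972071
    = 72.000000 + 14.109550 + 47.984745 + 31.972071 = 166.066366

166.0664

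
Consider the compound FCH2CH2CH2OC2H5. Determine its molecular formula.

Atom tally by fragment:
  FCH2 → C:1 H:2 F:1
  CH2 → C:1 H:2
  CH2OC2H5 → C:3 H:7 O:1
Element totals:
  C: 5
  H: 11
  F: 1
  O: 1

C5H11FO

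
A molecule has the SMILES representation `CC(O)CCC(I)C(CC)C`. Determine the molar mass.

Atom tally by fragment:
  CH3 → C:1 H:3
  CH(OH) → C:1 H:2 O:1
  CH2 → C:1 H:2
  CH2 → C:1 H:2
  CH(I) → C:1 H:1 I:1
  CH(C2H5) → C:3 H:6
  CH3 → C:1 H:3
Element totals:
  C: 9
  H: 19
  I: 1
  O: 1
Molecular formula: C9H19IO.
  M = 9(12.011) + 19(1.008) + 126.904 + 15.999
    = 108.099 + 19.152 + 126.904 + 15.999 = 270.154

270.15 g/mol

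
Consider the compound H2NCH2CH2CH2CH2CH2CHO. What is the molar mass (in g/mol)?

115.18 g/mol

Atom tally by fragment:
  H2NCH2 → C:1 H:4 N:1
  CH2 → C:1 H:2
  CH2 → C:1 H:2
  CH2 → C:1 H:2
  CH2CHO → C:2 H:3 O:1
Element totals:
  C: 6
  H: 13
  N: 1
  O: 1
Molecular formula: C6H13NO.
  M = 6(12.011) + 13(1.008) + 14.007 + 15.999
    = 72.066 + 13.104 + 14.007 + 15.999 = 115.176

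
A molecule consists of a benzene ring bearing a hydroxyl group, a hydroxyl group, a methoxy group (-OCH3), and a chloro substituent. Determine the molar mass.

Atom tally by fragment:
  benzene ring core → C:6 H:6
  (− 4 ring H displaced by substituents)
  + OH → O:1 H:1
  + OH → O:1 H:1
  + OCH3 → C:1 H:3 O:1
  + Cl → Cl:1
Element totals:
  C: 7
  H: 7
  Cl: 1
  O: 3
Molecular formula: C7H7ClO3.
  M = 7(12.011) + 7(1.008) + 35.45 + 3(15.999)
    = 84.077 + 7.056 + 35.450 + 47.997 = 174.580

174.58 g/mol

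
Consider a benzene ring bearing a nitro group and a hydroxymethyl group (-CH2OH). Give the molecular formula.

C7H7NO3

Atom tally by fragment:
  benzene ring core → C:6 H:6
  (− 2 ring H displaced by substituents)
  + NO2 → N:1 O:2
  + CH2OH → C:1 H:3 O:1
Element totals:
  C: 7
  H: 7
  N: 1
  O: 3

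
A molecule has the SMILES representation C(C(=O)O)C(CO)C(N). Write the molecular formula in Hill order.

C5H11NO3

Atom tally by fragment:
  HOOCCH2 → C:2 H:3 O:2
  CH(CH2OH) → C:2 H:4 O:1
  CH2NH2 → C:1 H:4 N:1
Element totals:
  C: 5
  H: 11
  N: 1
  O: 3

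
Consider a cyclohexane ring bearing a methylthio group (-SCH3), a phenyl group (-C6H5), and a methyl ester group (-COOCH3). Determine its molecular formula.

Atom tally by fragment:
  cyclohexane ring core → C:6 H:12
  (− 3 ring H displaced by substituents)
  + SCH3 → C:1 H:3 S:1
  + C6H5 → C:6 H:5
  + COOCH3 → C:2 H:3 O:2
Element totals:
  C: 15
  H: 20
  O: 2
  S: 1

C15H20O2S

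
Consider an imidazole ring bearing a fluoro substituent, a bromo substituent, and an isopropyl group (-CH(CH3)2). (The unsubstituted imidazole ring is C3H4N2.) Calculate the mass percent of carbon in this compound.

Atom tally by fragment:
  imidazole ring core → C:3 H:4 N:2
  (− 3 ring H displaced by substituents)
  + F → F:1
  + Br → Br:1
  + CH(CH3)2 → C:3 H:7
Element totals:
  C: 6
  H: 8
  Br: 1
  F: 1
  N: 2
Molecular formula: C6H8BrFN2.
Molar mass = 207.046 g/mol.
Mass from C: 6 × 12.011 = 72.066 g/mol.
%C = 72.066 / 207.046 × 100 = 34.81%.

34.81%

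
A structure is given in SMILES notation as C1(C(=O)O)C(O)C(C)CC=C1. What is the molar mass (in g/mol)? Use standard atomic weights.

156.18 g/mol

Atom tally by fragment:
  cyclohexene ring core → C:6 H:10
  (− 3 ring H displaced by substituents)
  + COOH → C:1 H:1 O:2
  + OH → O:1 H:1
  + CH3 → C:1 H:3
Element totals:
  C: 8
  H: 12
  O: 3
Molecular formula: C8H12O3.
  M = 8(12.011) + 12(1.008) + 3(15.999)
    = 96.088 + 12.096 + 47.997 = 156.181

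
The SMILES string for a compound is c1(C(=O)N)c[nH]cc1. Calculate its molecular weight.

Atom tally by fragment:
  pyrrole ring core → C:4 H:5 N:1
  (− 1 ring H displaced by substituents)
  + CONH2 → C:1 H:2 O:1 N:1
Element totals:
  C: 5
  H: 6
  N: 2
  O: 1
Molecular formula: C5H6N2O.
  M = 5(12.011) + 6(1.008) + 2(14.007) + 15.999
    = 60.055 + 6.048 + 28.014 + 15.999 = 110.116

110.12 g/mol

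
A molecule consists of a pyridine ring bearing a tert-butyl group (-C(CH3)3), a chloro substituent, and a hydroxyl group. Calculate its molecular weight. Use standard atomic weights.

185.65 g/mol

Atom tally by fragment:
  pyridine ring core → C:5 H:5 N:1
  (− 3 ring H displaced by substituents)
  + C(CH3)3 → C:4 H:9
  + Cl → Cl:1
  + OH → O:1 H:1
Element totals:
  C: 9
  H: 12
  Cl: 1
  N: 1
  O: 1
Molecular formula: C9H12ClNO.
  M = 9(12.011) + 12(1.008) + 35.45 + 14.007 + 15.999
    = 108.099 + 12.096 + 35.450 + 14.007 + 15.999 = 185.651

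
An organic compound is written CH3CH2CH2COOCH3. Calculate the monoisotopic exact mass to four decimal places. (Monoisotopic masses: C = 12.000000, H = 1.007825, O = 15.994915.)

Element totals:
  C: 5
  H: 10
  O: 2
Molecular formula: C5H10O2.
  M = 5(12.0) + 10(1.007825) + 2(15.994915)
    = 60.000000 + 10.078250 + 31.989830 = 102.068080

102.0681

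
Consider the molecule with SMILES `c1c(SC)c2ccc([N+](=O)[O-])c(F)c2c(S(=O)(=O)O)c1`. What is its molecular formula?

Atom tally by fragment:
  naphthalene ring system core → C:10 H:8
  (− 4 ring H displaced by substituents)
  + SCH3 → C:1 H:3 S:1
  + NO2 → N:1 O:2
  + F → F:1
  + SO3H → S:1 O:3 H:1
Element totals:
  C: 11
  H: 8
  F: 1
  N: 1
  O: 5
  S: 2

C11H8FNO5S2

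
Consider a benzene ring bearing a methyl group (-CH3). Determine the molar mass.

92.14 g/mol

Atom tally by fragment:
  benzene ring core → C:6 H:6
  (− 1 ring H displaced by substituents)
  + CH3 → C:1 H:3
Element totals:
  C: 7
  H: 8
Molecular formula: C7H8.
  M = 7(12.011) + 8(1.008)
    = 84.077 + 8.064 = 92.141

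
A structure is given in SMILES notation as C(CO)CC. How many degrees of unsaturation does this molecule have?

0

Atom tally by fragment:
  HOCH2CH2 → C:2 H:5 O:1
  CH2 → C:1 H:2
  CH3 → C:1 H:3
Element totals:
  C: 4
  H: 10
  O: 1
Molecular formula: C4H10O.
DoU = (2C + 2 + N − H − X) / 2 = (2·4 + 2 + 0 − 10 − 0) / 2 = 0.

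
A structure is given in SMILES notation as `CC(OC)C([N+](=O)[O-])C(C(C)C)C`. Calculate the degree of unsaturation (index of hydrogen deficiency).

Atom tally by fragment:
  CH3 → C:1 H:3
  CH(OCH3) → C:2 H:4 O:1
  CH(NO2) → C:1 H:1 N:1 O:2
  CH(CH(CH3)2) → C:4 H:8
  CH3 → C:1 H:3
Element totals:
  C: 9
  H: 19
  N: 1
  O: 3
Molecular formula: C9H19NO3.
DoU = (2C + 2 + N − H − X) / 2 = (2·9 + 2 + 1 − 19 − 0) / 2 = 1.

1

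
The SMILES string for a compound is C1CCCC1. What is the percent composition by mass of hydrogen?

Atom tally by fragment:
  cyclopentane ring core → C:5 H:10
Element totals:
  C: 5
  H: 10
Molecular formula: C5H10.
Molar mass = 70.135 g/mol.
Mass from H: 10 × 1.008 = 10.080 g/mol.
%H = 10.080 / 70.135 × 100 = 14.37%.

14.37%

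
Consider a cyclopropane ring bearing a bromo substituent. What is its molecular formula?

Atom tally by fragment:
  cyclopropane ring core → C:3 H:6
  (− 1 ring H displaced by substituents)
  + Br → Br:1
Element totals:
  C: 3
  H: 5
  Br: 1

C3H5Br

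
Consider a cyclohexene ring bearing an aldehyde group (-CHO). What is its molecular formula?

Atom tally by fragment:
  cyclohexene ring core → C:6 H:10
  (− 1 ring H displaced by substituents)
  + CHO → C:1 H:1 O:1
Element totals:
  C: 7
  H: 10
  O: 1

C7H10O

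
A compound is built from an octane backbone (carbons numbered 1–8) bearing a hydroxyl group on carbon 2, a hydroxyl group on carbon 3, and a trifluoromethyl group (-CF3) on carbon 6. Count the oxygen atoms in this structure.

Atom tally by fragment:
  CH3 → C:1 H:3
  CH(OH) → C:1 H:2 O:1
  CH(OH) → C:1 H:2 O:1
  CH2 → C:1 H:2
  CH2 → C:1 H:2
  CH(CF3) → C:2 H:1 F:3
  CH2 → C:1 H:2
  CH3 → C:1 H:3
Element totals:
  C: 9
  H: 17
  F: 3
  O: 2

2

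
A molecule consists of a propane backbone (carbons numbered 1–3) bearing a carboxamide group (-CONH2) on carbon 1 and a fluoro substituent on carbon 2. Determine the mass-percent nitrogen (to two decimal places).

13.33%

Atom tally by fragment:
  H2NOCCH2 → C:2 H:4 O:1 N:1
  CH(F) → C:1 H:1 F:1
  CH3 → C:1 H:3
Element totals:
  C: 4
  H: 8
  F: 1
  N: 1
  O: 1
Molecular formula: C4H8FNO.
Molar mass = 105.112 g/mol.
Mass from N: 1 × 14.007 = 14.007 g/mol.
%N = 14.007 / 105.112 × 100 = 13.33%.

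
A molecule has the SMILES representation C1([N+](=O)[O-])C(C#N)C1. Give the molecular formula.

Atom tally by fragment:
  cyclopropane ring core → C:3 H:6
  (− 2 ring H displaced by substituents)
  + NO2 → N:1 O:2
  + CN → C:1 N:1
Element totals:
  C: 4
  H: 4
  N: 2
  O: 2

C4H4N2O2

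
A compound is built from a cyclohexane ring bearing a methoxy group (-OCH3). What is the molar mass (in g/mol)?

Atom tally by fragment:
  cyclohexane ring core → C:6 H:12
  (− 1 ring H displaced by substituents)
  + OCH3 → C:1 H:3 O:1
Element totals:
  C: 7
  H: 14
  O: 1
Molecular formula: C7H14O.
  M = 7(12.011) + 14(1.008) + 15.999
    = 84.077 + 14.112 + 15.999 = 114.188

114.19 g/mol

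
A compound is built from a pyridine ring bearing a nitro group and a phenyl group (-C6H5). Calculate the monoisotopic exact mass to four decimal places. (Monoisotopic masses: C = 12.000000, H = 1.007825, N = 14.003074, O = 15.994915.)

200.0586

Atom tally by fragment:
  pyridine ring core → C:5 H:5 N:1
  (− 2 ring H displaced by substituents)
  + NO2 → N:1 O:2
  + C6H5 → C:6 H:5
Element totals:
  C: 11
  H: 8
  N: 2
  O: 2
Molecular formula: C11H8N2O2.
  M = 11(12.0) + 8(1.007825) + 2(14.003074) + 2(15.994915)
    = 132.000000 + 8.062600 + 28.006148 + 31.989830 = 200.058578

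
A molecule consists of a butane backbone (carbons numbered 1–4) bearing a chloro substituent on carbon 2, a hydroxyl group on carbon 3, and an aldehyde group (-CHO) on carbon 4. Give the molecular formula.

Atom tally by fragment:
  CH3 → C:1 H:3
  CH(Cl) → C:1 H:1 Cl:1
  CH(OH) → C:1 H:2 O:1
  CH2CHO → C:2 H:3 O:1
Element totals:
  C: 5
  H: 9
  Cl: 1
  O: 2

C5H9ClO2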